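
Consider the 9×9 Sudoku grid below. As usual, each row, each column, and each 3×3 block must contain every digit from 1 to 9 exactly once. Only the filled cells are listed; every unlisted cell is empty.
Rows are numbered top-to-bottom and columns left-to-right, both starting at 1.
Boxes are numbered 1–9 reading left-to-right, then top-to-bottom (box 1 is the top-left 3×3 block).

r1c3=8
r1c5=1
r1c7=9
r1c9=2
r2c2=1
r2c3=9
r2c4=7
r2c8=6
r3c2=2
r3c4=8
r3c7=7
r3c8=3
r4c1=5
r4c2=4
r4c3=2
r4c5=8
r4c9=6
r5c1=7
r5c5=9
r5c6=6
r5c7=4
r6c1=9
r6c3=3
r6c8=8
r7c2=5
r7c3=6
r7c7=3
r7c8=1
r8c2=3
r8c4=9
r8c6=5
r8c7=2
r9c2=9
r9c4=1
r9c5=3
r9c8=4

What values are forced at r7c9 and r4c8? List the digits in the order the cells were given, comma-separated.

9,9

For r7c9:
  Consider where 9 can go in column 9.
  r2c9 is out (row 2 already has a 9). r3c9 is out (box 3 already has a 9). r5c9 is out (row 5 already has a 9). r6c9 is out (row 6 already has a 9). The remaining empty cells in column 9 are similarly blocked.
  So the only cell in column 9 that can hold 9 is r7c9.
  So r7c9 = 9.
For r4c8:
  Consider where 9 can go in column 8.
  r1c8 is out (row 1 already has a 9).
  r5c8 is out (row 5 already has a 9).
  r8c8 is out (row 8 already has a 9).
  So the only cell in column 8 that can hold 9 is r4c8.
  So r4c8 = 9.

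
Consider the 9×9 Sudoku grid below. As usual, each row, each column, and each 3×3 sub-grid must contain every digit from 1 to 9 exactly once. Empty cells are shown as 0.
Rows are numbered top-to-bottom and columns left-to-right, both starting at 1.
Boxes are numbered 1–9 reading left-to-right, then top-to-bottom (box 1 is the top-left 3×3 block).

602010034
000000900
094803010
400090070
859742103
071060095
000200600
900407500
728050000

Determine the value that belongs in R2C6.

4

Cell R2C6 itself could take any of {4, 5, 6} by direct elimination.
Consider where 4 can go in column 6.
R1C6 is out (row 1 already has a 4).
R4C6 is out (row 4 already has a 4).
R6C6 is out (box 5 already has a 4).
R7C6 is out (box 8 already has a 4).
R9C6 is out (box 8 already has a 4).
So the only cell in column 6 that can hold 4 is R2C6.
Therefore R2C6 = 4.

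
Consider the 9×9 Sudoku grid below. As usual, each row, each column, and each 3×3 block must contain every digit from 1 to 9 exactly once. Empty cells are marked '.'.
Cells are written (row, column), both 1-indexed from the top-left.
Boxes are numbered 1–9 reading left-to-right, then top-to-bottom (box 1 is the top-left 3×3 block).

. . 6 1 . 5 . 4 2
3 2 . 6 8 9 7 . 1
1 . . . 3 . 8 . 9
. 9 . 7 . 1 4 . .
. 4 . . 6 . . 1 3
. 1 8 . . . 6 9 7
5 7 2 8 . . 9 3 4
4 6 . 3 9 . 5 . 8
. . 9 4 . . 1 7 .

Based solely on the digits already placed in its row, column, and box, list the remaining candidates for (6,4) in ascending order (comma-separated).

Row 6 already contains {1, 6, 7, 8, 9}.
Column 4 already contains {1, 3, 4, 6, 7, 8}.
Its 3×3 block (box 5) already contains {1, 6, 7}.
Removing those from 1–9 leaves {2, 5} as the candidates for (6,4).

2,5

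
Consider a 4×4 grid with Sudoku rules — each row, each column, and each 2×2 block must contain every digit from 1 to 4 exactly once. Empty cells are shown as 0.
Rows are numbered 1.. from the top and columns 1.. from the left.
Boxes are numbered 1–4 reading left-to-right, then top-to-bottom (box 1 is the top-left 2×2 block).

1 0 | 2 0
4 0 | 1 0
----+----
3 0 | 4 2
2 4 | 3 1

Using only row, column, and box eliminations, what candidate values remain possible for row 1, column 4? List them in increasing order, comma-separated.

Row 1 already contains {1, 2}.
Column 4 already contains {1, 2}.
Its 2×2 block (box 2) already contains {1, 2}.
Removing those from 1–4 leaves {3, 4} as the candidates for row 1, column 4.

3,4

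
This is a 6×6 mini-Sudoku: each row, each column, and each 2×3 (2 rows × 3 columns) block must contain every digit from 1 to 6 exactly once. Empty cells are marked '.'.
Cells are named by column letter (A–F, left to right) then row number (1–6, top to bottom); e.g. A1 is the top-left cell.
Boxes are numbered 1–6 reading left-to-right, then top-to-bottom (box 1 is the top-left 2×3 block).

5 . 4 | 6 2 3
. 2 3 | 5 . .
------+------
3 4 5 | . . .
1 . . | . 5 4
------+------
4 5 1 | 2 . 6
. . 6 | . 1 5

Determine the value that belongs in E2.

Row 2 already contains {2, 3, 5}.
Column E already contains {1, 2, 5}.
Its 2×3 block (box 2) already contains {2, 3, 5, 6}.
The only value from 1–6 not eliminated is 4, so E2 = 4.

4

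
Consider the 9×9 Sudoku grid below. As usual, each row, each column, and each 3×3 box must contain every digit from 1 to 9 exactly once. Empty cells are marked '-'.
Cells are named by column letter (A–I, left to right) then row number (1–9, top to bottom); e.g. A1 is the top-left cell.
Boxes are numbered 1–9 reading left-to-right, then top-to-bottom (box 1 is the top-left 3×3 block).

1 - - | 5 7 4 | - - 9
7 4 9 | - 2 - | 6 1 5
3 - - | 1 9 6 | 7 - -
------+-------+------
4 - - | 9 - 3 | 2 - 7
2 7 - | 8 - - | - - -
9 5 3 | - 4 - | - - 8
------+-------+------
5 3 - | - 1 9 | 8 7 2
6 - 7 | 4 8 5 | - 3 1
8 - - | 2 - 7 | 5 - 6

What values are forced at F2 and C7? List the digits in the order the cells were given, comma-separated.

For F2:
  Row 2 already contains {1, 2, 4, 5, 6, 7, 9}.
  Column F already contains {3, 4, 5, 6, 7, 9}.
  Its 3×3 block (box 2) already contains {1, 2, 4, 5, 6, 7, 9}.
  The only value from 1–9 not eliminated is 8, so F2 = 8.
For C7:
  Row 7 already contains {1, 2, 3, 5, 7, 8, 9}.
  Column C already contains {3, 7, 9}.
  Its 3×3 block (box 7) already contains {3, 5, 6, 7, 8}.
  The only value from 1–9 not eliminated is 4, so C7 = 4.

8,4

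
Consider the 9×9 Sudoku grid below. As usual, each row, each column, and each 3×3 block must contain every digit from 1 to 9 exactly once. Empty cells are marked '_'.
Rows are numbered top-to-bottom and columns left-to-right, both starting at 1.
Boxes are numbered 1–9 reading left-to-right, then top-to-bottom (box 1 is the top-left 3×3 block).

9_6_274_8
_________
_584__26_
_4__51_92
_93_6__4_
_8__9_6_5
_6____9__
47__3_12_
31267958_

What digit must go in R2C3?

4

Cell R2C3 itself could take any of {1, 4, 7} by direct elimination.
Consider where 4 can go in box 1.
R1C2 is out (row 1 already has a 4).
R2C1 is out (column 1 already has a 4).
R2C2 is out (column 2 already has a 4).
R3C1 is out (row 3 already has a 4).
So the only cell in box 1 that can hold 4 is R2C3.
Therefore R2C3 = 4.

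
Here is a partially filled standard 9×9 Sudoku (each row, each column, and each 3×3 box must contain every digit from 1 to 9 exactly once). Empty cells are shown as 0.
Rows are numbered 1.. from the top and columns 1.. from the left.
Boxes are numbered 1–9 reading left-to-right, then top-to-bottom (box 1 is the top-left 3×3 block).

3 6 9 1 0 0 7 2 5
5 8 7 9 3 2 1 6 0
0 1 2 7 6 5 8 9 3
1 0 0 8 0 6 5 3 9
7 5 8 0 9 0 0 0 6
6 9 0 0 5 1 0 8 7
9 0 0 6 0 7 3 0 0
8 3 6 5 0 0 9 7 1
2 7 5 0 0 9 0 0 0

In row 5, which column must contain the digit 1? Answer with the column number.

8

Consider where 1 can go in row 5.
row 5, column 4 is out (column 4 already has a 1).
row 5, column 6 is out (column 6 already has a 1).
row 5, column 7 is out (column 7 already has a 1).
So the only cell in row 5 that can hold 1 is row 5, column 8.
That is column 8.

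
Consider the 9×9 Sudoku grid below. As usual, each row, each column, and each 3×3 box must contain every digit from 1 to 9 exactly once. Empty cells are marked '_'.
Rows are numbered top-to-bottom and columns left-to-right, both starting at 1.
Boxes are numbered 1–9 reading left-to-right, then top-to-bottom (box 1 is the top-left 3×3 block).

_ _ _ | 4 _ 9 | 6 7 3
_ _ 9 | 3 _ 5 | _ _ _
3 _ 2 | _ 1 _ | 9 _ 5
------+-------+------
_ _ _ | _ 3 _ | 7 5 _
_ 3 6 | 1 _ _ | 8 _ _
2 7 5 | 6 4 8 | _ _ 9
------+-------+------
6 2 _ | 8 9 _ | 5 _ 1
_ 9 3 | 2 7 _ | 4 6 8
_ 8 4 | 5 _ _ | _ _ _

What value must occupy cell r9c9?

7

Cell r9c9 itself could take any of {2, 7} by direct elimination.
Consider where 7 can go in box 9.
r7c8 is out (column 8 already has a 7).
r9c7 is out (column 7 already has a 7).
r9c8 is out (column 8 already has a 7).
So the only cell in box 9 that can hold 7 is r9c9.
Therefore r9c9 = 7.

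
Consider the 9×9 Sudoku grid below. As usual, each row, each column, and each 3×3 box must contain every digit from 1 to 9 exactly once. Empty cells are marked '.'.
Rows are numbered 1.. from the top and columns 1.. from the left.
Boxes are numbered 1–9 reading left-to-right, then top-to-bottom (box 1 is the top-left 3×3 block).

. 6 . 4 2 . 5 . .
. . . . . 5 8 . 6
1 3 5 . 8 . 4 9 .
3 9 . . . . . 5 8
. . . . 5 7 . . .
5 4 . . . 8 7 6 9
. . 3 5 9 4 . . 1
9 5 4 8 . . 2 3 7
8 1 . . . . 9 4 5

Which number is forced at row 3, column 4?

Cell row 3, column 4 itself could take any of {6, 7} by direct elimination.
Consider where 7 can go in row 3.
row 3, column 6 is out (column 6 already has a 7).
row 3, column 9 is out (column 9 already has a 7).
So the only cell in row 3 that can hold 7 is row 3, column 4.
Therefore row 3, column 4 = 7.

7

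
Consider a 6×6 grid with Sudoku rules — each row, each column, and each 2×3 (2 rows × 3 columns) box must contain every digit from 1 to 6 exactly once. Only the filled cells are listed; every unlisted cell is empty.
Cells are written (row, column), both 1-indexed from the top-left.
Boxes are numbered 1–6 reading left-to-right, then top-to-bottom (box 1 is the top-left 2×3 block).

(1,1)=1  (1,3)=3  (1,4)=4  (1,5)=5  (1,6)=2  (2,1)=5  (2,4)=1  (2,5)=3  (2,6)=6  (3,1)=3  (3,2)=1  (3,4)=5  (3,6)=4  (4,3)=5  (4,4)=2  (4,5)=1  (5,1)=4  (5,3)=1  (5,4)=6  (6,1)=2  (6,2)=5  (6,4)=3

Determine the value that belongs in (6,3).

6

Row 6 already contains {2, 3, 5}.
Column 3 already contains {1, 3, 5}.
Its 2×3 block (box 5) already contains {1, 2, 4, 5}.
The only value from 1–6 not eliminated is 6, so (6,3) = 6.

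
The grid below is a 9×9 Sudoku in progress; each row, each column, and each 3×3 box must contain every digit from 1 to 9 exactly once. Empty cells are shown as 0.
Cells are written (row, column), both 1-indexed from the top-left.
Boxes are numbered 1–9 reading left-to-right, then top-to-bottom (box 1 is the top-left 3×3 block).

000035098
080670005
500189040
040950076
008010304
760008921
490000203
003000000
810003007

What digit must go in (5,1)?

9

Cell (5,1) itself could take any of {2, 9} by direct elimination.
Consider where 9 can go in box 4.
(4,1) is out (row 4 already has a 9).
(4,3) is out (row 4 already has a 9).
(5,2) is out (column 2 already has a 9).
(6,3) is out (row 6 already has a 9).
So the only cell in box 4 that can hold 9 is (5,1).
Therefore (5,1) = 9.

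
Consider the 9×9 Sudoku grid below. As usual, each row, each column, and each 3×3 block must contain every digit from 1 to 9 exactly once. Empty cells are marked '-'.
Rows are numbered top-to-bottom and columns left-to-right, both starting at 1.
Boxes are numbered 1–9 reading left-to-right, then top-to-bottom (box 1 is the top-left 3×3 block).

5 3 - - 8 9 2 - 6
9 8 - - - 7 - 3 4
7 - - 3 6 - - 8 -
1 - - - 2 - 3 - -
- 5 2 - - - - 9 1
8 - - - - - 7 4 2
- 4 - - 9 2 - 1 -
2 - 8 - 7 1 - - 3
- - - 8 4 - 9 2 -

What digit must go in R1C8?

Row 1 already contains {2, 3, 5, 6, 8, 9}.
Column 8 already contains {1, 2, 3, 4, 8, 9}.
Its 3×3 block (box 3) already contains {2, 3, 4, 6, 8}.
The only value from 1–9 not eliminated is 7, so R1C8 = 7.

7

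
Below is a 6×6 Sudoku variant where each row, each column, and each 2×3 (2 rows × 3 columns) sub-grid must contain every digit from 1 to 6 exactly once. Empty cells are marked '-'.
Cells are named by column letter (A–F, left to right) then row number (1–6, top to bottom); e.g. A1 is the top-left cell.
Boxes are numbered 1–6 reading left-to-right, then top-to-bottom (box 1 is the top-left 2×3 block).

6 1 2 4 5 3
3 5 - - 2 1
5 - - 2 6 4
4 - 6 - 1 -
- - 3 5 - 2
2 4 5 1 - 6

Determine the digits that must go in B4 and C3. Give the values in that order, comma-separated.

For B4:
  Consider where 2 can go in column B.
  B3 is out (row 3 already has a 2).
  B5 is out (row 5 already has a 2).
  So the only cell in column B that can hold 2 is B4.
  So B4 = 2.
For C3:
  Row 3 already contains {2, 4, 5, 6}.
  Column C already contains {2, 3, 5, 6}.
  Its 2×3 block (box 3) already contains {4, 5, 6}.
  The only value from 1–6 not eliminated is 1, so C3 = 1.

2,1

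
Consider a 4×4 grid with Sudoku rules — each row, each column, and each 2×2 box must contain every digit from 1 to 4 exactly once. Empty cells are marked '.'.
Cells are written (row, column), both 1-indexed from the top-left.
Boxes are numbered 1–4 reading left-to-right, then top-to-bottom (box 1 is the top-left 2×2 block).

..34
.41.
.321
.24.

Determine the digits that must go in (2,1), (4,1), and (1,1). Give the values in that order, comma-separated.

3,1,2

For (2,1):
  Consider where 3 can go in column 1.
  (1,1) is out (row 1 already has a 3).
  (3,1) is out (row 3 already has a 3).
  (4,1) is out (box 3 already has a 3).
  So the only cell in column 1 that can hold 3 is (2,1).
  So (2,1) = 3.
For (4,1):
  Row 4 already contains {2, 4}.
  Column 1 already contains {}.
  Its 2×2 block (box 3) already contains {2, 3}.
  The only value from 1–4 not eliminated is 1, so (4,1) = 1.
For (1,1):
  Consider where 2 can go in row 1.
  (1,2) is out (column 2 already has a 2).
  So the only cell in row 1 that can hold 2 is (1,1).
  So (1,1) = 2.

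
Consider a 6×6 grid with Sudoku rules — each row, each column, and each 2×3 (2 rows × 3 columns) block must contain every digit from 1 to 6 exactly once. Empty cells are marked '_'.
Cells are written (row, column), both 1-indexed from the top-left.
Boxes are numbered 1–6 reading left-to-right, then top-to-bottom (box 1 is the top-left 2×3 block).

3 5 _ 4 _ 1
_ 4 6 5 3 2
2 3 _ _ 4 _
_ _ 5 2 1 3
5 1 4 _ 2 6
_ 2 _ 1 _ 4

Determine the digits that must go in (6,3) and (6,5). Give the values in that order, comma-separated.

For (6,3):
  Row 6 already contains {1, 2, 4}.
  Column 3 already contains {4, 5, 6}.
  Its 2×3 block (box 5) already contains {1, 2, 4, 5}.
  The only value from 1–6 not eliminated is 3, so (6,3) = 3.
For (6,5):
  Row 6 already contains {1, 2, 4}.
  Column 5 already contains {1, 2, 3, 4}.
  Its 2×3 block (box 6) already contains {1, 2, 4, 6}.
  The only value from 1–6 not eliminated is 5, so (6,5) = 5.

3,5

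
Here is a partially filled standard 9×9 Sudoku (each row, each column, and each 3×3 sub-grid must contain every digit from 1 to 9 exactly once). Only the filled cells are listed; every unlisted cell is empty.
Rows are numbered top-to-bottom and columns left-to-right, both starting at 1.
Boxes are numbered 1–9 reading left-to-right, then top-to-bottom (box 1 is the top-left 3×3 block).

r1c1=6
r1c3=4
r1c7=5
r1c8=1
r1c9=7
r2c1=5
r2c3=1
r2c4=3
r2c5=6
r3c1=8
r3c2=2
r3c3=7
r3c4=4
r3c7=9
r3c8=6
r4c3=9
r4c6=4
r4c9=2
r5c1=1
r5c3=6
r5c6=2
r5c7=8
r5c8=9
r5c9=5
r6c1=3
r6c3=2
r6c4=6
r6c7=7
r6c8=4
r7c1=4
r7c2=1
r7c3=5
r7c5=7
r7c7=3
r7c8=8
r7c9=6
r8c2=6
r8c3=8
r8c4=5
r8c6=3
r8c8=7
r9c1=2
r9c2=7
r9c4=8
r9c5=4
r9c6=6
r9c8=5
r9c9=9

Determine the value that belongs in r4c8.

Row 4 already contains {2, 4, 9}.
Column 8 already contains {1, 4, 5, 6, 7, 8, 9}.
Its 3×3 block (box 6) already contains {2, 4, 5, 7, 8, 9}.
The only value from 1–9 not eliminated is 3, so r4c8 = 3.

3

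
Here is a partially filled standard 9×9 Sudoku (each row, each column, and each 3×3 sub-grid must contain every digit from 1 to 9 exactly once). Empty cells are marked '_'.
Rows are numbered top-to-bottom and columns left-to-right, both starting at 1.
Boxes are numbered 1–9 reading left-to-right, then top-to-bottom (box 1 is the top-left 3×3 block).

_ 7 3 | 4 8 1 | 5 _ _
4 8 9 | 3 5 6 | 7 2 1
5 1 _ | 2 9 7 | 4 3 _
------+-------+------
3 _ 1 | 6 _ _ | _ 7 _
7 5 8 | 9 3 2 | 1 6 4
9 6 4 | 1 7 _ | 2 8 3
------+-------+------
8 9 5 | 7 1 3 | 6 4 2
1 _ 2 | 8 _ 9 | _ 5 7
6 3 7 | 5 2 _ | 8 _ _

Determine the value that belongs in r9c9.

Row 9 already contains {2, 3, 5, 6, 7, 8}.
Column 9 already contains {1, 2, 3, 4, 7}.
Its 3×3 block (box 9) already contains {2, 4, 5, 6, 7, 8}.
The only value from 1–9 not eliminated is 9, so r9c9 = 9.

9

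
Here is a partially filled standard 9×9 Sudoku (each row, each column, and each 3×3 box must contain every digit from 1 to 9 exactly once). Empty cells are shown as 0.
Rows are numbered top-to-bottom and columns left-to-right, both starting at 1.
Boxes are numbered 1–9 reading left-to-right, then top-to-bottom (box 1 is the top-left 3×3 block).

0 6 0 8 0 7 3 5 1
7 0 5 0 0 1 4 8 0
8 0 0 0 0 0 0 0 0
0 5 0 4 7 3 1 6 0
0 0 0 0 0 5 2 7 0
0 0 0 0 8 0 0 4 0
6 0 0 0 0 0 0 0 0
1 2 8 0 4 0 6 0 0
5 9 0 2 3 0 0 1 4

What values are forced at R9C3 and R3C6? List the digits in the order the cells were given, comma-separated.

7,4

For R9C3:
  Row 9 already contains {1, 2, 3, 4, 5, 9}.
  Column 3 already contains {5, 8}.
  Its 3×3 block (box 7) already contains {1, 2, 5, 6, 8, 9}.
  The only value from 1–9 not eliminated is 7, so R9C3 = 7.
For R3C6:
  Consider where 4 can go in box 2.
  R1C5 is out (column 5 already has a 4).
  R2C4 is out (row 2 already has a 4).
  R2C5 is out (row 2 already has a 4).
  R3C4 is out (column 4 already has a 4).
  R3C5 is out (column 5 already has a 4).
  So the only cell in box 2 that can hold 4 is R3C6.
  So R3C6 = 4.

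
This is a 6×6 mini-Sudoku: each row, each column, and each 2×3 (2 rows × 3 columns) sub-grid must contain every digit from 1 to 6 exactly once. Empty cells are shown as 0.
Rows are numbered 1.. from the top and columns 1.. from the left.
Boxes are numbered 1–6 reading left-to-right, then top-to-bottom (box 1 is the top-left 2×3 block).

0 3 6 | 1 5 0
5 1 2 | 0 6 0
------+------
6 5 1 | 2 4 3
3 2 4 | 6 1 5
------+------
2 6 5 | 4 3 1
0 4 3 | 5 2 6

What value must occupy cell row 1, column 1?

4

Row 1 already contains {1, 3, 5, 6}.
Column 1 already contains {2, 3, 5, 6}.
Its 2×3 block (box 1) already contains {1, 2, 3, 5, 6}.
The only value from 1–6 not eliminated is 4, so row 1, column 1 = 4.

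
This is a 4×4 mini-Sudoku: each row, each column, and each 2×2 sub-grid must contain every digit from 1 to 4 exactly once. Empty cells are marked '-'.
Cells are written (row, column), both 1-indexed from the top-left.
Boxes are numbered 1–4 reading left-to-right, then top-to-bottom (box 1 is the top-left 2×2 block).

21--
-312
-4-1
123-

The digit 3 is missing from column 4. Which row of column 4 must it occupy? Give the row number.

Consider where 3 can go in column 4.
(4,4) is out (row 4 already has a 3).
So the only cell in column 4 that can hold 3 is (1,4).
That is row 1.

1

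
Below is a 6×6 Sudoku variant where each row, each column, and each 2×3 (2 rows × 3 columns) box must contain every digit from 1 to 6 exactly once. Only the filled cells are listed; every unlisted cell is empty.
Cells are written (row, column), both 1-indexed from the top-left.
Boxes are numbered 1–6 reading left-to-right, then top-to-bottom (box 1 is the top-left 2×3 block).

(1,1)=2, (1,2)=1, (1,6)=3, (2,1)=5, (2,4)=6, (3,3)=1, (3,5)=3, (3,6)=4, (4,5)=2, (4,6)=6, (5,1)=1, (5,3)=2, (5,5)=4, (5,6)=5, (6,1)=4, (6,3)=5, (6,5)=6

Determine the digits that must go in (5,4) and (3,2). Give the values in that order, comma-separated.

For (5,4):
  Row 5 already contains {1, 2, 4, 5}.
  Column 4 already contains {6}.
  Its 2×3 block (box 6) already contains {4, 5, 6}.
  The only value from 1–6 not eliminated is 3, so (5,4) = 3.
For (3,2):
  Consider where 2 can go in box 3.
  (3,1) is out (column 1 already has a 2).
  (4,1) is out (row 4 already has a 2).
  (4,2) is out (row 4 already has a 2).
  (4,3) is out (row 4 already has a 2).
  So the only cell in box 3 that can hold 2 is (3,2).
  So (3,2) = 2.

3,2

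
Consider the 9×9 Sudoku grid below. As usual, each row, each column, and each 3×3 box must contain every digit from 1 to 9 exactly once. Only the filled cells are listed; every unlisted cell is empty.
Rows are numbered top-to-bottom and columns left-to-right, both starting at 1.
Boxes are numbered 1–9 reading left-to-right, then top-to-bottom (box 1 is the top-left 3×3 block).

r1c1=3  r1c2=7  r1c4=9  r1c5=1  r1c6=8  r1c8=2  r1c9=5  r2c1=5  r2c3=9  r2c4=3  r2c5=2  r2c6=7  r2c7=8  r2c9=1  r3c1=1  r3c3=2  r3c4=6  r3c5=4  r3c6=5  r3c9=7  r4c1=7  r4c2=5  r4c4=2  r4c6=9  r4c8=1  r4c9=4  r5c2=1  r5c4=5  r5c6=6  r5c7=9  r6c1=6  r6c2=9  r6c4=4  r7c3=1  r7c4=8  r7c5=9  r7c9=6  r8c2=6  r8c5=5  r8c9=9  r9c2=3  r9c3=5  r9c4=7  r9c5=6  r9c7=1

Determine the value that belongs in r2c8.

6

Cell r2c8 itself could take any of {4, 6} by direct elimination.
Consider where 6 can go in row 2.
r2c2 is out (column 2 already has a 6).
So the only cell in row 2 that can hold 6 is r2c8.
Therefore r2c8 = 6.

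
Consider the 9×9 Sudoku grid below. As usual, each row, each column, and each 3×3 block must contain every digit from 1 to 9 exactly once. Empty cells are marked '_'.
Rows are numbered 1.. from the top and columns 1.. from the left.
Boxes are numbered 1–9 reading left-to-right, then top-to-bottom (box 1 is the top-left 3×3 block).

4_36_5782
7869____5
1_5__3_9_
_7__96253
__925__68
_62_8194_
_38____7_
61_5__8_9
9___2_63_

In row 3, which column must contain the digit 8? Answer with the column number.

Consider where 8 can go in row 3.
row 3, column 2 is out (column 2 already has a 8).
row 3, column 5 is out (column 5 already has a 8).
row 3, column 7 is out (column 7 already has a 8).
row 3, column 9 is out (column 9 already has a 8).
So the only cell in row 3 that can hold 8 is row 3, column 4.
That is column 4.

4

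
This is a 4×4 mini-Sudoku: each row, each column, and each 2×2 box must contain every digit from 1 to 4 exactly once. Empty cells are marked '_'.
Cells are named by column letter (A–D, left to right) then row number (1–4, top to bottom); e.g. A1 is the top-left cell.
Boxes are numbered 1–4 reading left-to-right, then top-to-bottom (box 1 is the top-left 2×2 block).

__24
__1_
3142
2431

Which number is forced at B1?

Row 1 already contains {2, 4}.
Column B already contains {1, 4}.
Its 2×2 block (box 1) already contains {}.
The only value from 1–4 not eliminated is 3, so B1 = 3.

3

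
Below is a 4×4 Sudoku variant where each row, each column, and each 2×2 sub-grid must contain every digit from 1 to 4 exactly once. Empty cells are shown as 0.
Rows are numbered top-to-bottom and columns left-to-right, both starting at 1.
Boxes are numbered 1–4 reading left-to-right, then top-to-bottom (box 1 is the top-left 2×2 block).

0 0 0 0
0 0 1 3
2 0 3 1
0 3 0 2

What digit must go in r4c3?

Row 4 already contains {2, 3}.
Column 3 already contains {1, 3}.
Its 2×2 block (box 4) already contains {1, 2, 3}.
The only value from 1–4 not eliminated is 4, so r4c3 = 4.

4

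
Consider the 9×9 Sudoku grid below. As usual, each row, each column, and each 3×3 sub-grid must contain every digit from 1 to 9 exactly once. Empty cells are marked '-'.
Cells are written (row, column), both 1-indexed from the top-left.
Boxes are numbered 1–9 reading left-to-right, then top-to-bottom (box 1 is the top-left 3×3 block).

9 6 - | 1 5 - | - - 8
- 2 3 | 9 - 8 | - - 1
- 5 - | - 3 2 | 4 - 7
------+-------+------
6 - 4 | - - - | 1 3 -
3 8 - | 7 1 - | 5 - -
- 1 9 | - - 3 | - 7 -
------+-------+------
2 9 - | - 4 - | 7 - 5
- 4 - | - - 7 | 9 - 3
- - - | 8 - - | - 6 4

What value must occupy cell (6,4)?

Cell (6,4) itself could take any of {2, 4, 5, 6} by direct elimination.
Consider where 4 can go in row 6.
(6,1) is out (box 4 already has a 4).
(6,5) is out (column 5 already has a 4).
(6,7) is out (column 7 already has a 4).
(6,9) is out (column 9 already has a 4).
So the only cell in row 6 that can hold 4 is (6,4).
Therefore (6,4) = 4.

4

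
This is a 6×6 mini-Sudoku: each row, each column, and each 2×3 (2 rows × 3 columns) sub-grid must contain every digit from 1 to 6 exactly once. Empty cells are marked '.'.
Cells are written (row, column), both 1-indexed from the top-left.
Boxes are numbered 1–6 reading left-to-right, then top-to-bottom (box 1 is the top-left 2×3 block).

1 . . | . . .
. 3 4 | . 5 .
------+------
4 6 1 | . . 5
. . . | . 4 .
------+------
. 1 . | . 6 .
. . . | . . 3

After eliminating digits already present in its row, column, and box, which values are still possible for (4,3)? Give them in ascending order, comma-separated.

Row 4 already contains {4}.
Column 3 already contains {1, 4}.
Its 2×3 block (box 3) already contains {1, 4, 6}.
Removing those from 1–6 leaves {2, 3, 5} as the candidates for (4,3).

2,3,5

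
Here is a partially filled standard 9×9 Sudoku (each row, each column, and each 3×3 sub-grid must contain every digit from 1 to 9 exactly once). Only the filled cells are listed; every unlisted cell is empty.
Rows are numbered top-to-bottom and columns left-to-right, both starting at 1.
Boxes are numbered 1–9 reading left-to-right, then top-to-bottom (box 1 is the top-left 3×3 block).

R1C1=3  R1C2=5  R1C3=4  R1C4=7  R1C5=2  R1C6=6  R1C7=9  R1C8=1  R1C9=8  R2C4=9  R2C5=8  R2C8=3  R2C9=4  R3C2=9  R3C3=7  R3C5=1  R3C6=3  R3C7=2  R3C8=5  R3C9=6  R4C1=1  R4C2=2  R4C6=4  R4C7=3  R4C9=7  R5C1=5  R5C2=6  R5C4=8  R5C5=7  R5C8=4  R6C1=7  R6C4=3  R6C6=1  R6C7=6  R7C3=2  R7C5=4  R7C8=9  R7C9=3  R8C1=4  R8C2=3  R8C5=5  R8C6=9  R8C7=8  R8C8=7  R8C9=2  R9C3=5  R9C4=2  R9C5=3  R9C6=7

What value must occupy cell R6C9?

Cell R6C9 itself could take any of {5, 9} by direct elimination.
Consider where 5 can go in row 6.
R6C2 is out (column 2 already has a 5).
R6C3 is out (column 3 already has a 5).
R6C5 is out (column 5 already has a 5).
R6C8 is out (column 8 already has a 5).
So the only cell in row 6 that can hold 5 is R6C9.
Therefore R6C9 = 5.

5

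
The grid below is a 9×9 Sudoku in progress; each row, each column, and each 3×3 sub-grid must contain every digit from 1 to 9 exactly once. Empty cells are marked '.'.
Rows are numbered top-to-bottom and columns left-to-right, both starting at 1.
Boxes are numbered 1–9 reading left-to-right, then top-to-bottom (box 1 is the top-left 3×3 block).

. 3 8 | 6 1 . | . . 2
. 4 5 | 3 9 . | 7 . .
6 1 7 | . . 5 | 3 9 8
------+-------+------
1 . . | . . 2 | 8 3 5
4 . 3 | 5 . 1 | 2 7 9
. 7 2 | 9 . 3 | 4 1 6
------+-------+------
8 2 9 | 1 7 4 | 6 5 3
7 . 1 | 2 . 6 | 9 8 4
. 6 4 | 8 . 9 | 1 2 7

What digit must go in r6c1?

5

Row 6 already contains {1, 2, 3, 4, 6, 7, 9}.
Column 1 already contains {1, 4, 6, 7, 8}.
Its 3×3 block (box 4) already contains {1, 2, 3, 4, 7}.
The only value from 1–9 not eliminated is 5, so r6c1 = 5.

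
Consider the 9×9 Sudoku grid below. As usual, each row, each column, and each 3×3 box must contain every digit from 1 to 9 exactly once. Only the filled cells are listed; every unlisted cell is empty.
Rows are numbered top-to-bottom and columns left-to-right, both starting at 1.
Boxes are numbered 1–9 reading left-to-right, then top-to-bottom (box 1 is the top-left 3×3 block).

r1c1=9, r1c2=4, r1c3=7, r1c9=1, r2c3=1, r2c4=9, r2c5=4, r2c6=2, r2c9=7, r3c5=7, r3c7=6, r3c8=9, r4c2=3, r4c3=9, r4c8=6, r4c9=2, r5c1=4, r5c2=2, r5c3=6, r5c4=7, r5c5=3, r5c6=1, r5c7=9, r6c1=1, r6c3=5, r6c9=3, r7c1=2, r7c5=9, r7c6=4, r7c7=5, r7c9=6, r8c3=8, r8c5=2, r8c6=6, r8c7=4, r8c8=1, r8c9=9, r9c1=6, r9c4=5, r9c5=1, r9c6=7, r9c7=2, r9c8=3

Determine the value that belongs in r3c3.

2

Cell r3c3 itself could take any of {2, 3} by direct elimination.
Consider where 2 can go in column 3.
r7c3 is out (row 7 already has a 2).
r9c3 is out (row 9 already has a 2).
So the only cell in column 3 that can hold 2 is r3c3.
Therefore r3c3 = 2.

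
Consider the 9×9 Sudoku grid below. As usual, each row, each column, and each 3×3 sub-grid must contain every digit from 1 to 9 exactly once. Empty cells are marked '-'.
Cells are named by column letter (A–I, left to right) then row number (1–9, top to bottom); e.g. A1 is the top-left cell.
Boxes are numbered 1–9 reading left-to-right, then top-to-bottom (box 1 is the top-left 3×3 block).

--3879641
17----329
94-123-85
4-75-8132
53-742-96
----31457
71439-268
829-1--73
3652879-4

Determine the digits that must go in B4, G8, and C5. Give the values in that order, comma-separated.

For B4:
  Row 4 already contains {1, 2, 3, 4, 5, 7, 8}.
  Column B already contains {1, 2, 3, 4, 6, 7}.
  Its 3×3 block (box 4) already contains {3, 4, 5, 7}.
  The only value from 1–9 not eliminated is 9, so B4 = 9.
For G8:
  Row 8 already contains {1, 2, 3, 7, 8, 9}.
  Column G already contains {1, 2, 3, 4, 6, 9}.
  Its 3×3 block (box 9) already contains {2, 3, 4, 6, 7, 8, 9}.
  The only value from 1–9 not eliminated is 5, so G8 = 5.
For C5:
  Consider where 1 can go in box 4.
  B4 is out (row 4 already has a 1).
  A6 is out (row 6 already has a 1).
  B6 is out (row 6 already has a 1).
  C6 is out (row 6 already has a 1).
  So the only cell in box 4 that can hold 1 is C5.
  So C5 = 1.

9,5,1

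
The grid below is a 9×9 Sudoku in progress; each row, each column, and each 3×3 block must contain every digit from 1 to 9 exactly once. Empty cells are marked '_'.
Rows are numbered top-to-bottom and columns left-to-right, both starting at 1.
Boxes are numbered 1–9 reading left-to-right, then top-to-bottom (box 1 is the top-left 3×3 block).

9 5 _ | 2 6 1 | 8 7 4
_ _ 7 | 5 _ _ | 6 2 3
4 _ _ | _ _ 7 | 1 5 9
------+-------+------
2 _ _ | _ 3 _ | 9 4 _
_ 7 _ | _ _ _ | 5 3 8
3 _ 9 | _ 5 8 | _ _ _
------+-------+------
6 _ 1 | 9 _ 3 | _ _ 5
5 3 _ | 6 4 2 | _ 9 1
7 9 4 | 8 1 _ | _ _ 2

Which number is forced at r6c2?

4

Cell r6c2 itself could take any of {1, 4, 6} by direct elimination.
Consider where 4 can go in column 2.
r2c2 is out (box 1 already has a 4).
r3c2 is out (row 3 already has a 4).
r4c2 is out (row 4 already has a 4).
r7c2 is out (box 7 already has a 4).
So the only cell in column 2 that can hold 4 is r6c2.
Therefore r6c2 = 4.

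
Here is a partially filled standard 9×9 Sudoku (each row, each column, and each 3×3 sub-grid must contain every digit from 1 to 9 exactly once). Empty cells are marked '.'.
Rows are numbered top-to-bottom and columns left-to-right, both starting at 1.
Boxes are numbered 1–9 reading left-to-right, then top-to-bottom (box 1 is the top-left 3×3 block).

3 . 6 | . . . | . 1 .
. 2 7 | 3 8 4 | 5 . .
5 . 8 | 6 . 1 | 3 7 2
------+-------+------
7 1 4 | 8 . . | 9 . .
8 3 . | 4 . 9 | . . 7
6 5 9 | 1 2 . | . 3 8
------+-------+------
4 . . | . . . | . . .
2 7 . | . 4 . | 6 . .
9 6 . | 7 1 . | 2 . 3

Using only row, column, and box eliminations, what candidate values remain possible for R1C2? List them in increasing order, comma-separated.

4,9

Row 1 already contains {1, 3, 6}.
Column 2 already contains {1, 2, 3, 5, 6, 7}.
Its 3×3 block (box 1) already contains {2, 3, 5, 6, 7, 8}.
Removing those from 1–9 leaves {4, 9} as the candidates for R1C2.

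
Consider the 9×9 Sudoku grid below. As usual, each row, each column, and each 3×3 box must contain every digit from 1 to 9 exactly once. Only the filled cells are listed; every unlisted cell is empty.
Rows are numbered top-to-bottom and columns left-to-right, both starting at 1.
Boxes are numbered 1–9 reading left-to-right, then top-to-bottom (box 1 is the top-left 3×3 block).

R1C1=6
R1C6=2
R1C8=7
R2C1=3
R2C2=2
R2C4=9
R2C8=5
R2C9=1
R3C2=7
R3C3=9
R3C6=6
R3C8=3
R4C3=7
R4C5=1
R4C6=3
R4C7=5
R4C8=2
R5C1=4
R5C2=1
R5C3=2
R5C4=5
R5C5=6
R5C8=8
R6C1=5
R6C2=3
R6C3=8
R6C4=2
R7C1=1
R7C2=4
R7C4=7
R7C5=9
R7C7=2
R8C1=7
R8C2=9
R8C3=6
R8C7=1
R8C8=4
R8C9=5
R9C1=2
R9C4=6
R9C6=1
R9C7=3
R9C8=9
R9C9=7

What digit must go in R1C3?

Cell R1C3 itself could take any of {1, 4, 5} by direct elimination.
Consider where 1 can go in box 1.
R1C2 is out (column 2 already has a 1).
R2C3 is out (row 2 already has a 1).
R3C1 is out (column 1 already has a 1).
So the only cell in box 1 that can hold 1 is R1C3.
Therefore R1C3 = 1.

1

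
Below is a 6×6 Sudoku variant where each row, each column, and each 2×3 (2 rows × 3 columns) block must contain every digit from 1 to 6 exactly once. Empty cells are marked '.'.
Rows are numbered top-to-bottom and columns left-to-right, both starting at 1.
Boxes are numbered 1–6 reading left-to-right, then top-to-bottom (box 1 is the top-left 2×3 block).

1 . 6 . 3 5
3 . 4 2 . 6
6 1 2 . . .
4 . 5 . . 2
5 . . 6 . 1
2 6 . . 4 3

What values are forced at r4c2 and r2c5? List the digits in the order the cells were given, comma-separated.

For r4c2:
  Row 4 already contains {2, 4, 5}.
  Column 2 already contains {1, 6}.
  Its 2×3 block (box 3) already contains {1, 2, 4, 5, 6}.
  The only value from 1–6 not eliminated is 3, so r4c2 = 3.
For r2c5:
  Row 2 already contains {2, 3, 4, 6}.
  Column 5 already contains {3, 4}.
  Its 2×3 block (box 2) already contains {2, 3, 5, 6}.
  The only value from 1–6 not eliminated is 1, so r2c5 = 1.

3,1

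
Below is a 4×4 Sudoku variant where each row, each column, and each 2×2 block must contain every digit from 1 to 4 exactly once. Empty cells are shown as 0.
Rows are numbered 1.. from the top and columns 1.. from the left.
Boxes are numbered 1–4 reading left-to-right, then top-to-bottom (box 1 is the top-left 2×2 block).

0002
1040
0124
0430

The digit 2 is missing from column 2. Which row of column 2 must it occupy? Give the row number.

Consider where 2 can go in column 2.
row 1, column 2 is out (row 1 already has a 2).
So the only cell in column 2 that can hold 2 is row 2, column 2.
That is row 2.

2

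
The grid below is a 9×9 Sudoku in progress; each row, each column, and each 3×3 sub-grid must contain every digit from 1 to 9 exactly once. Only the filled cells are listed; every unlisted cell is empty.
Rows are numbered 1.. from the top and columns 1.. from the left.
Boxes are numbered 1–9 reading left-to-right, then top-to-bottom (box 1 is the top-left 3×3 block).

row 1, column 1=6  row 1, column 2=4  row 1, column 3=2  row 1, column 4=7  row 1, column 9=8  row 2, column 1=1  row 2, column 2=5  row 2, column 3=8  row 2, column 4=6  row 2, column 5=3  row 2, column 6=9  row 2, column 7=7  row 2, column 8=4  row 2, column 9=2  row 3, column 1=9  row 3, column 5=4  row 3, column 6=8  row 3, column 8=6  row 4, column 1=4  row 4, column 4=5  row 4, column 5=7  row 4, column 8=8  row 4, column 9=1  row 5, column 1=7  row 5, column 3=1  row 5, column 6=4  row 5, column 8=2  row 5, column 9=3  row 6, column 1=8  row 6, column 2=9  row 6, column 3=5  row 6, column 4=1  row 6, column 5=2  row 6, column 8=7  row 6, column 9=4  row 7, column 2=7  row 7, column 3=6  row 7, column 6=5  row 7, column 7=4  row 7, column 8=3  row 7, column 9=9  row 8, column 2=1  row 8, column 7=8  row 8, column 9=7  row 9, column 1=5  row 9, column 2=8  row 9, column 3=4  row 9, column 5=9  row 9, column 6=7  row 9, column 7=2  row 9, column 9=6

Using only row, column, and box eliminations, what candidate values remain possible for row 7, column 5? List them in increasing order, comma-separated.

Row 7 already contains {3, 4, 5, 6, 7, 9}.
Column 5 already contains {2, 3, 4, 7, 9}.
Its 3×3 block (box 8) already contains {5, 7, 9}.
Removing those from 1–9 leaves {1, 8} as the candidates for row 7, column 5.

1,8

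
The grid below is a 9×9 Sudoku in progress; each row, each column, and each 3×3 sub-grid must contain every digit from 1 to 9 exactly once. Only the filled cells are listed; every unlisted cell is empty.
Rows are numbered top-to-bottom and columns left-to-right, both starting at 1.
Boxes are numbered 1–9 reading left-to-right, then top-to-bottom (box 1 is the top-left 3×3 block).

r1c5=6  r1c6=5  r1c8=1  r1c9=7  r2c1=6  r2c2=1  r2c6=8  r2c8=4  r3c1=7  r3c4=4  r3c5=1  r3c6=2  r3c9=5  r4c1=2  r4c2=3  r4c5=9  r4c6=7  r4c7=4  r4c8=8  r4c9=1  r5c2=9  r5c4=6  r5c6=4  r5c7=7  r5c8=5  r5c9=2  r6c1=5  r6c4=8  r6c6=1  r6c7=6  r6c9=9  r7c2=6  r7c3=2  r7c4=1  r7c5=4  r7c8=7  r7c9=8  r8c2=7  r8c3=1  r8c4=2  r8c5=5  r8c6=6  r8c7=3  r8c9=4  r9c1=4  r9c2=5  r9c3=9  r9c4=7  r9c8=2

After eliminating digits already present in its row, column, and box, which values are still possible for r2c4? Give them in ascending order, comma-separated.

3,9

Row 2 already contains {1, 4, 6, 8}.
Column 4 already contains {1, 2, 4, 6, 7, 8}.
Its 3×3 block (box 2) already contains {1, 2, 4, 5, 6, 8}.
Removing those from 1–9 leaves {3, 9} as the candidates for r2c4.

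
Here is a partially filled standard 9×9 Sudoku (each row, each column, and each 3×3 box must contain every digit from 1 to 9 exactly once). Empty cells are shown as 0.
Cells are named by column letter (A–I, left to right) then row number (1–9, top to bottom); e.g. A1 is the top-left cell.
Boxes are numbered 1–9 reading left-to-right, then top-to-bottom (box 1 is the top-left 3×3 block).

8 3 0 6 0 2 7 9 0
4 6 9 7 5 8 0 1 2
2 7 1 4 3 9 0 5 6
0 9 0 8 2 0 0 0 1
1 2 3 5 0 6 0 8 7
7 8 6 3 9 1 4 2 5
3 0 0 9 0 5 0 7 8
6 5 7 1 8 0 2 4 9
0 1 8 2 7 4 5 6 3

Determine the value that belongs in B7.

Row 7 already contains {3, 5, 7, 8, 9}.
Column B already contains {1, 2, 3, 5, 6, 7, 8, 9}.
Its 3×3 block (box 7) already contains {1, 3, 5, 6, 7, 8}.
The only value from 1–9 not eliminated is 4, so B7 = 4.

4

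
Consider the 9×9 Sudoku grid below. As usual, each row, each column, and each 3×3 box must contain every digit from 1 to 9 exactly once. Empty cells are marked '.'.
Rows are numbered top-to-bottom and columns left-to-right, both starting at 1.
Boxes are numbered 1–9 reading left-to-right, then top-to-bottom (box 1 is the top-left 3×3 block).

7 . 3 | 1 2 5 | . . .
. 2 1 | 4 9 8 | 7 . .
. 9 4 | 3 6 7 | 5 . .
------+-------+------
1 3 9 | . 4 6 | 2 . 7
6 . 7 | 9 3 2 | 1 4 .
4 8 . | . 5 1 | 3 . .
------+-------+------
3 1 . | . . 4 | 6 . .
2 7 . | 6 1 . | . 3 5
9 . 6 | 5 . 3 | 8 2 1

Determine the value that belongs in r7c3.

Cell r7c3 itself could take any of {5, 8} by direct elimination.
Consider where 5 can go in row 7.
r7c4 is out (column 4 already has a 5).
r7c5 is out (column 5 already has a 5).
r7c8 is out (box 9 already has a 5).
r7c9 is out (column 9 already has a 5).
So the only cell in row 7 that can hold 5 is r7c3.
Therefore r7c3 = 5.

5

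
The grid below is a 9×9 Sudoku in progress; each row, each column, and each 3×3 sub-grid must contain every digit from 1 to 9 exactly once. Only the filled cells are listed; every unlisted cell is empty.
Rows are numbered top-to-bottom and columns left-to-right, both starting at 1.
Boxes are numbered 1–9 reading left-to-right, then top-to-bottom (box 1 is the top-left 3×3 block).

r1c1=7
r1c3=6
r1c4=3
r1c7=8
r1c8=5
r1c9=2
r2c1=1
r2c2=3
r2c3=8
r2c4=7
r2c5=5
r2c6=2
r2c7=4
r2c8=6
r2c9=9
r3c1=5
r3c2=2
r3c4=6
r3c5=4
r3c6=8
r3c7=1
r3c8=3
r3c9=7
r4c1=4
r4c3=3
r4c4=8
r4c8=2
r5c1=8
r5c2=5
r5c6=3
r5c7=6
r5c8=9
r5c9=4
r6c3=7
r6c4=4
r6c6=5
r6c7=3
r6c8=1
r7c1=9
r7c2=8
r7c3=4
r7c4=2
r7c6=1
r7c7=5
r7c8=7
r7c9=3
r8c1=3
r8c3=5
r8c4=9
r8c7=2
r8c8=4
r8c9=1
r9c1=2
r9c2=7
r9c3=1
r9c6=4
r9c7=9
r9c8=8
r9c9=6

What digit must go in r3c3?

Row 3 already contains {1, 2, 3, 4, 5, 6, 7, 8}.
Column 3 already contains {1, 3, 4, 5, 6, 7, 8}.
Its 3×3 block (box 1) already contains {1, 2, 3, 5, 6, 7, 8}.
The only value from 1–9 not eliminated is 9, so r3c3 = 9.

9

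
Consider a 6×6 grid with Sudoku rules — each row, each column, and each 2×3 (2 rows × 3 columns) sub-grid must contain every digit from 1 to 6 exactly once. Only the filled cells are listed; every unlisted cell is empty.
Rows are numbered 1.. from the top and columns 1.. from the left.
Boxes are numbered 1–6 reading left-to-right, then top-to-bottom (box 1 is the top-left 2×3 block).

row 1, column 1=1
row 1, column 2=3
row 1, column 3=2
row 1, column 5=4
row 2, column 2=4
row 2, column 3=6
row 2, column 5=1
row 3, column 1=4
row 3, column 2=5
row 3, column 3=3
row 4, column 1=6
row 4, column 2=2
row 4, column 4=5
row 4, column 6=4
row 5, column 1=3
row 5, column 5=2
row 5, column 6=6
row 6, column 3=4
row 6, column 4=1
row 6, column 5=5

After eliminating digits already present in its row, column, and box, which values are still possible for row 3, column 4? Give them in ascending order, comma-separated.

Row 3 already contains {3, 4, 5}.
Column 4 already contains {1, 5}.
Its 2×3 block (box 4) already contains {4, 5}.
Removing those from 1–6 leaves {2, 6} as the candidates for row 3, column 4.

2,6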